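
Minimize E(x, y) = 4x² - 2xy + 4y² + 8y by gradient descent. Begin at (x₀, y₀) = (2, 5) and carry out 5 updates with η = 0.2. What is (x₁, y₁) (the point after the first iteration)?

∇E = (8x - 2y, -2x + 8y + 8)
Step 1: at (2, 5), ∇E = (6, 44) → (2, 5) − 0.2·(6, 44) = (0.8, -3.8)

(0.8, -3.8)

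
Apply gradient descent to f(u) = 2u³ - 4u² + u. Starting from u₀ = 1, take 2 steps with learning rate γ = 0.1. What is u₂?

f′(u) = 6u² - 8u + 1
Step 1: f′(1) = -1; u₁ = 1 − 0.1·(-1) = 1.1
Step 2: f′(1.1) = -0.54; u₂ = 1.1 − 0.1·(-0.54) = 1.154

1.154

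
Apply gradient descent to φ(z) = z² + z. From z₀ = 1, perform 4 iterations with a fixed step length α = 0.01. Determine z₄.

0.88355224

φ′(z) = 2z + 1
z₁ = 1 − 0.01·3 = 0.97
z₂ = 0.97 − 0.01·2.94 = 0.9406
z₃ = 0.9406 − 0.01·2.8812 = 0.911788
z₄ = 0.911788 − 0.01·2.823576 = 0.88355224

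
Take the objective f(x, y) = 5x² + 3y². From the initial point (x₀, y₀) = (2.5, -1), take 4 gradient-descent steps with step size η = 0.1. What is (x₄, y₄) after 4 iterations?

∇f = (10x, 6y)
(x₁, y₁) = (2.5, -1) − 0.1·(25, -6) = (0, -0.4)
(x₂, y₂) = (0, -0.4) − 0.1·(0, -2.4) = (0, -0.16)
(x₃, y₃) = (0, -0.16) − 0.1·(0, -0.96) = (0, -0.064)
(x₄, y₄) = (0, -0.064) − 0.1·(0, -0.384) = (0, -0.0256)

(0, -0.0256)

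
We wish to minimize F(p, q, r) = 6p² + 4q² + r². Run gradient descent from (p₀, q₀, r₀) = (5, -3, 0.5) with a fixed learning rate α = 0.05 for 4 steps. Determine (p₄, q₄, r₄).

(0.128, -0.3888, 0.32805)

∇F = (12p, 8q, 2r)
Step 1: at (5, -3, 0.5), ∇F = (60, -24, 1) → (5, -3, 0.5) − 0.05·(60, -24, 1) = (2, -1.8, 0.45)
Step 2: at (2, -1.8, 0.45), ∇F = (24, -14.4, 0.9) → (2, -1.8, 0.45) − 0.05·(24, -14.4, 0.9) = (0.8, -1.08, 0.405)
Step 3: at (0.8, -1.08, 0.405), ∇F = (9.6, -8.64, 0.81) → (0.8, -1.08, 0.405) − 0.05·(9.6, -8.64, 0.81) = (0.32, -0.648, 0.3645)
Step 4: at (0.32, -0.648, 0.3645), ∇F = (3.84, -5.184, 0.729) → (0.32, -0.648, 0.3645) − 0.05·(3.84, -5.184, 0.729) = (0.128, -0.3888, 0.32805)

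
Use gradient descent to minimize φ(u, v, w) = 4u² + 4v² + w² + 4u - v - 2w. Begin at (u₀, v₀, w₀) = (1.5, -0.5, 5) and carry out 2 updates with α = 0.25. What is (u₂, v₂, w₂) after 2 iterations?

(1.5, -0.5, 2)

∇φ = (8u + 4, 8v - 1, 2w - 2)
Step 1: at (1.5, -0.5, 5), ∇φ = (16, -5, 8) → (1.5, -0.5, 5) − 0.25·(16, -5, 8) = (-2.5, 0.75, 3)
Step 2: at (-2.5, 0.75, 3), ∇φ = (-16, 5, 4) → (-2.5, 0.75, 3) − 0.25·(-16, 5, 4) = (1.5, -0.5, 2)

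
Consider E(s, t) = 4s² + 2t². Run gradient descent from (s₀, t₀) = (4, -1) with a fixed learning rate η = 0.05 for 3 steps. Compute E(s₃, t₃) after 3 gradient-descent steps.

3.510272

∇E = (8s, 4t)
(s₁, t₁) = (4, -1) − 0.05·(32, -4) = (2.4, -0.8)
(s₂, t₂) = (2.4, -0.8) − 0.05·(19.2, -3.2) = (1.44, -0.64)
(s₃, t₃) = (1.44, -0.64) − 0.05·(11.52, -2.56) = (0.864, -0.512)
E(0.864, -0.512) = 3.510272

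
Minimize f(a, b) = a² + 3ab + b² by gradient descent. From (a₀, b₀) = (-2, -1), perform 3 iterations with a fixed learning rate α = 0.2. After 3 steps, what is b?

0.864

∇f = (2a + 3b, 3a + 2b)
(a₁, b₁) = (-2, -1) − 0.2·(-7, -8) = (-0.6, 0.6)
(a₂, b₂) = (-0.6, 0.6) − 0.2·(0.6, -0.6) = (-0.72, 0.72)
(a₃, b₃) = (-0.72, 0.72) − 0.2·(0.72, -0.72) = (-0.864, 0.864)
b = 0.864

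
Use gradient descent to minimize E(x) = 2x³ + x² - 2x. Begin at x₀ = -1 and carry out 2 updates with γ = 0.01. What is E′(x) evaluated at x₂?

E′(x) = 6x² + 2x - 2
x₁ = -1 − 0.01·2 = -1.02
x₂ = -1.02 − 0.01·2.2024 = -1.042024
E′(x) at (-1.042024) = 2.430836099456

2.430836099456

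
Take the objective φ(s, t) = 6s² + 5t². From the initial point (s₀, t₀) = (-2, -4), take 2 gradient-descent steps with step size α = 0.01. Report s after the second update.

∇φ = (12s, 10t)
Step 1: at (-2, -4), ∇φ = (-24, -40) → (-2, -4) − 0.01·(-24, -40) = (-1.76, -3.6)
Step 2: at (-1.76, -3.6), ∇φ = (-21.12, -36) → (-1.76, -3.6) − 0.01·(-21.12, -36) = (-1.5488, -3.24)
s = -1.5488

-1.5488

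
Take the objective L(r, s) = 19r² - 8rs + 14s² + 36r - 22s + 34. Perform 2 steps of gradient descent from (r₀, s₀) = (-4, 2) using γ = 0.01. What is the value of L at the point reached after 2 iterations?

∇L = (38r - 8s + 36, -8r + 28s - 22)
Step 1: at (-4, 2), ∇L = (-132, 66) → (-4, 2) − 0.01·(-132, 66) = (-2.68, 1.34)
Step 2: at (-2.68, 1.34), ∇L = (-76.56, 36.96) → (-2.68, 1.34) − 0.01·(-76.56, 36.96) = (-1.9144, 0.9704)
L(-1.9144, 0.9704) = 41.41175616

41.41175616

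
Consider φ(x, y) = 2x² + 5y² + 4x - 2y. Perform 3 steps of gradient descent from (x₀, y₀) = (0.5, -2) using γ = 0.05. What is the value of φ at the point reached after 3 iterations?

∇φ = (4x + 4, 10y - 2)
Step 1: at (0.5, -2), ∇φ = (6, -22) → (0.5, -2) − 0.05·(6, -22) = (0.2, -0.9)
Step 2: at (0.2, -0.9), ∇φ = (4.8, -11) → (0.2, -0.9) − 0.05·(4.8, -11) = (-0.04, -0.35)
Step 3: at (-0.04, -0.35), ∇φ = (3.84, -5.5) → (-0.04, -0.35) − 0.05·(3.84, -5.5) = (-0.232, -0.075)
φ(-0.232, -0.075) = -0.642227

-0.642227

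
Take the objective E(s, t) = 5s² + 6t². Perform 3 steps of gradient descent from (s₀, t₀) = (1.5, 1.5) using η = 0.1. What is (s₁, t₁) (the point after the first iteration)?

∇E = (10s, 12t)
(s₁, t₁) = (1.5, 1.5) − 0.1·(15, 18) = (0, -0.3)

(0, -0.3)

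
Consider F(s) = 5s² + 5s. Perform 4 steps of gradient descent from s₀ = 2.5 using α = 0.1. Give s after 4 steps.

F′(s) = 10s + 5
s₁ = 2.5 − 0.1·30 = -0.5
s₂ = -0.5 − 0.1·0 = -0.5
s₃ = -0.5 − 0.1·0 = -0.5
s₄ = -0.5 − 0.1·0 = -0.5

-0.5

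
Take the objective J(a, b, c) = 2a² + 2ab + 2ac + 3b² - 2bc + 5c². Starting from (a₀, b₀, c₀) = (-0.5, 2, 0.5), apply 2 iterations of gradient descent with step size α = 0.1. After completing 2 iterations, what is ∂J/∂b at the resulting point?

∇J = (4a + 2b + 2c, 2a + 6b - 2c, 2a - 2b + 10c)
Step 1: at (-0.5, 2, 0.5), ∇J = (3, 10, 0) → (-0.5, 2, 0.5) − 0.1·(3, 10, 0) = (-0.8, 1, 0.5)
Step 2: at (-0.8, 1, 0.5), ∇J = (-0.2, 3.4, 1.4) → (-0.8, 1, 0.5) − 0.1·(-0.2, 3.4, 1.4) = (-0.78, 0.66, 0.36)
∂J/∂b at (-0.78, 0.66, 0.36) = 1.68

1.68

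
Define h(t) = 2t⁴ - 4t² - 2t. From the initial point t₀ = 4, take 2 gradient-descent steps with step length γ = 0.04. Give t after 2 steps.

h′(t) = 8t³ - 8t - 2
t₁ = 4 − 0.04·478 = -15.12
t₂ = -15.12 − 0.04·(-27534.237824) = 1086.24951296

1086.24951296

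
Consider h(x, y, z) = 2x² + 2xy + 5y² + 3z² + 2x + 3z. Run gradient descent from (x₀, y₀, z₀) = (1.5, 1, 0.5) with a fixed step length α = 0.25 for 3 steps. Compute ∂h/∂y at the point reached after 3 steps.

-66.125

∇h = (4x + 2y + 2, 2x + 10y, 6z + 3)
Step 1: at (1.5, 1, 0.5), ∇h = (10, 13, 6) → (1.5, 1, 0.5) − 0.25·(10, 13, 6) = (-1, -2.25, -1)
Step 2: at (-1, -2.25, -1), ∇h = (-6.5, -24.5, -3) → (-1, -2.25, -1) − 0.25·(-6.5, -24.5, -3) = (0.625, 3.875, -0.25)
Step 3: at (0.625, 3.875, -0.25), ∇h = (12.25, 40, 1.5) → (0.625, 3.875, -0.25) − 0.25·(12.25, 40, 1.5) = (-2.4375, -6.125, -0.625)
∂h/∂y at (-2.4375, -6.125, -0.625) = -66.125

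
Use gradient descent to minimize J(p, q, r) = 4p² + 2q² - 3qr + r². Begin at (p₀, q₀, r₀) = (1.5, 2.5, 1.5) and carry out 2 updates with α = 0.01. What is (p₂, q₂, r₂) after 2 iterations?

∇J = (8p, 4q - 3r, -3q + 2r)
Step 1: at (1.5, 2.5, 1.5), ∇J = (12, 5.5, -4.5) → (1.5, 2.5, 1.5) − 0.01·(12, 5.5, -4.5) = (1.38, 2.445, 1.545)
Step 2: at (1.38, 2.445, 1.545), ∇J = (11.04, 5.145, -4.245) → (1.38, 2.445, 1.545) − 0.01·(11.04, 5.145, -4.245) = (1.2696, 2.39355, 1.58745)

(1.2696, 2.39355, 1.58745)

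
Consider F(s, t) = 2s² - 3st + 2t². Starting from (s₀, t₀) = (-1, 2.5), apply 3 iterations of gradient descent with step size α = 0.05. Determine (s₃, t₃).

∇F = (4s - 3t, -3s + 4t)
Step 1: at (-1, 2.5), ∇F = (-11.5, 13) → (-1, 2.5) − 0.05·(-11.5, 13) = (-0.425, 1.85)
Step 2: at (-0.425, 1.85), ∇F = (-7.25, 8.675) → (-0.425, 1.85) − 0.05·(-7.25, 8.675) = (-0.0625, 1.41625)
Step 3: at (-0.0625, 1.41625), ∇F = (-4.49875, 5.8525) → (-0.0625, 1.41625) − 0.05·(-4.49875, 5.8525) = (0.1624375, 1.123625)

(0.1624375, 1.123625)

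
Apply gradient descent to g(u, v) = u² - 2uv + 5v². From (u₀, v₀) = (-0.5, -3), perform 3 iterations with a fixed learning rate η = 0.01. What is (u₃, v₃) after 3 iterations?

(-0.630336, -2.216864)

∇g = (2u - 2v, -2u + 10v)
(u₁, v₁) = (-0.5, -3) − 0.01·(5, -29) = (-0.55, -2.71)
(u₂, v₂) = (-0.55, -2.71) − 0.01·(4.32, -26) = (-0.5932, -2.45)
(u₃, v₃) = (-0.5932, -2.45) − 0.01·(3.7136, -23.3136) = (-0.630336, -2.216864)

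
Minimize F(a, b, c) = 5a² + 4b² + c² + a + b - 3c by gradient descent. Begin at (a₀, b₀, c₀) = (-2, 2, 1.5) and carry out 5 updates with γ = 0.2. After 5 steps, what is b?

∇F = (10a + 1, 8b + 1, 2c - 3)
(a₁, b₁, c₁) = (-2, 2, 1.5) − 0.2·(-19, 17, 0) = (1.8, -1.4, 1.5)
(a₂, b₂, c₂) = (1.8, -1.4, 1.5) − 0.2·(19, -10.2, 0) = (-2, 0.64, 1.5)
(a₃, b₃, c₃) = (-2, 0.64, 1.5) − 0.2·(-19, 6.12, 0) = (1.8, -0.584, 1.5)
(a₄, b₄, c₄) = (1.8, -0.584, 1.5) − 0.2·(19, -3.672, 0) = (-2, 0.1504, 1.5)
(a₅, b₅, c₅) = (-2, 0.1504, 1.5) − 0.2·(-19, 2.2032, 0) = (1.8, -0.29024, 1.5)
b = -0.29024

-0.29024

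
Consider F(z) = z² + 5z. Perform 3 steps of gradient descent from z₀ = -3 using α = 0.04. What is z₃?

-2.889344

F′(z) = 2z + 5
z₁ = -3 − 0.04·(-1) = -2.96
z₂ = -2.96 − 0.04·(-0.92) = -2.9232
z₃ = -2.9232 − 0.04·(-0.8464) = -2.889344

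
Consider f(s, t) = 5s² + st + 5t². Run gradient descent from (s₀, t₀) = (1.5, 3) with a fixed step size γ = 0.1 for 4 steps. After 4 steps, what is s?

∇f = (10s + t, s + 10t)
Step 1: at (1.5, 3), ∇f = (18, 31.5) → (1.5, 3) − 0.1·(18, 31.5) = (-0.3, -0.15)
Step 2: at (-0.3, -0.15), ∇f = (-3.15, -1.8) → (-0.3, -0.15) − 0.1·(-3.15, -1.8) = (0.015, 0.03)
Step 3: at (0.015, 0.03), ∇f = (0.18, 0.315) → (0.015, 0.03) − 0.1·(0.18, 0.315) = (-0.003, -0.0015)
Step 4: at (-0.003, -0.0015), ∇f = (-0.0315, -0.018) → (-0.003, -0.0015) − 0.1·(-0.0315, -0.018) = (0.00015, 0.0003)
s = 0.00015

0.00015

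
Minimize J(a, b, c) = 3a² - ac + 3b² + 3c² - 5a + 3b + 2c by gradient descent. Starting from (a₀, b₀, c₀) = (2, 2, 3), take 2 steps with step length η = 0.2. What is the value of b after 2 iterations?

-0.4

∇J = (6a - c - 5, 6b + 3, -a + 6c + 2)
Step 1: at (2, 2, 3), ∇J = (4, 15, 18) → (2, 2, 3) − 0.2·(4, 15, 18) = (1.2, -1, -0.6)
Step 2: at (1.2, -1, -0.6), ∇J = (2.8, -3, -2.8) → (1.2, -1, -0.6) − 0.2·(2.8, -3, -2.8) = (0.64, -0.4, -0.04)
b = -0.4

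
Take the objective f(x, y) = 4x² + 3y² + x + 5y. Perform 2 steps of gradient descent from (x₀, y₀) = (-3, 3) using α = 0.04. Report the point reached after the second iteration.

∇f = (8x + 1, 6y + 5)
Step 1: at (-3, 3), ∇f = (-23, 23) → (-3, 3) − 0.04·(-23, 23) = (-2.08, 2.08)
Step 2: at (-2.08, 2.08), ∇f = (-15.64, 17.48) → (-2.08, 2.08) − 0.04·(-15.64, 17.48) = (-1.4544, 1.3808)

(-1.4544, 1.3808)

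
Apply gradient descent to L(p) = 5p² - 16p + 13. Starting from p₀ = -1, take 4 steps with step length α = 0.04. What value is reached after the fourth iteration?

1.26304

L′(p) = 10p - 16
p₁ = -1 − 0.04·(-26) = 0.04
p₂ = 0.04 − 0.04·(-15.6) = 0.664
p₃ = 0.664 − 0.04·(-9.36) = 1.0384
p₄ = 1.0384 − 0.04·(-5.616) = 1.26304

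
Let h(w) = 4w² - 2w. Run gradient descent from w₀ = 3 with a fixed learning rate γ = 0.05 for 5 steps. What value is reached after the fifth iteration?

h′(w) = 8w - 2
Step 1: h′(3) = 22; w₁ = 3 − 0.05·22 = 1.9
Step 2: h′(1.9) = 13.2; w₂ = 1.9 − 0.05·13.2 = 1.24
Step 3: h′(1.24) = 7.92; w₃ = 1.24 − 0.05·7.92 = 0.844
Step 4: h′(0.844) = 4.752; w₄ = 0.844 − 0.05·4.752 = 0.6064
Step 5: h′(0.6064) = 2.8512; w₅ = 0.6064 − 0.05·2.8512 = 0.46384

0.46384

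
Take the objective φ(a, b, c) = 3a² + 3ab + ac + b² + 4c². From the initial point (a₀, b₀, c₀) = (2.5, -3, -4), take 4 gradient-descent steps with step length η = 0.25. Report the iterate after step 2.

(0.6875, -3.1875, -3.875)

∇φ = (6a + 3b + c, 3a + 2b, a + 8c)
(a₁, b₁, c₁) = (2.5, -3, -4) − 0.25·(2, 1.5, -29.5) = (2, -3.375, 3.375)
(a₂, b₂, c₂) = (2, -3.375, 3.375) − 0.25·(5.25, -0.75, 29) = (0.6875, -3.1875, -3.875)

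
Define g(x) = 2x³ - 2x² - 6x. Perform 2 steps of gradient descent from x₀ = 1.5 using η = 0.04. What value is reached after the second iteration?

g′(x) = 6x² - 4x - 6
Step 1: g′(1.5) = 1.5; x₁ = 1.5 − 0.04·1.5 = 1.44
Step 2: g′(1.44) = 0.6816; x₂ = 1.44 − 0.04·0.6816 = 1.412736

1.412736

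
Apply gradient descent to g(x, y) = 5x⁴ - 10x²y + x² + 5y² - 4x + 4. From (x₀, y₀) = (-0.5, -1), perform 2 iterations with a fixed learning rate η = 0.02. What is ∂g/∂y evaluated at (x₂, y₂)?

-5.958115225

∇g = (20x³ - 20xy + 2x - 4, -10x² + 10y)
Step 1: at (-0.5, -1), ∇g = (-17.5, -12.5) → (-0.5, -1) − 0.02·(-17.5, -12.5) = (-0.15, -0.75)
Step 2: at (-0.15, -0.75), ∇g = (-6.6175, -7.725) → (-0.15, -0.75) − 0.02·(-6.6175, -7.725) = (-0.01765, -0.5955)
∂g/∂y at (-0.01765, -0.5955) = -5.958115225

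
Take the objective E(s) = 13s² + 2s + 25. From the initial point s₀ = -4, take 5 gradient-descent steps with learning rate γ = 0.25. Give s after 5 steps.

19744.15625

E′(s) = 26s + 2
Step 1: E′(-4) = -102; s₁ = -4 − 0.25·(-102) = 21.5
Step 2: E′(21.5) = 561; s₂ = 21.5 − 0.25·561 = -118.75
Step 3: E′(-118.75) = -3085.5; s₃ = -118.75 − 0.25·(-3085.5) = 652.625
Step 4: E′(652.625) = 16970.25; s₄ = 652.625 − 0.25·16970.25 = -3589.9375
Step 5: E′(-3589.9375) = -93336.375; s₅ = -3589.9375 − 0.25·(-93336.375) = 19744.15625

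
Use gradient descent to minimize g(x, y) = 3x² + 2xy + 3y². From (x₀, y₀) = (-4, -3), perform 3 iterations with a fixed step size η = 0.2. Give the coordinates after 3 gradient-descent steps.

∇g = (6x + 2y, 2x + 6y)
(x₁, y₁) = (-4, -3) − 0.2·(-30, -26) = (2, 2.2)
(x₂, y₂) = (2, 2.2) − 0.2·(16.4, 17.2) = (-1.28, -1.24)
(x₃, y₃) = (-1.28, -1.24) − 0.2·(-10.16, -10) = (0.752, 0.76)

(0.752, 0.76)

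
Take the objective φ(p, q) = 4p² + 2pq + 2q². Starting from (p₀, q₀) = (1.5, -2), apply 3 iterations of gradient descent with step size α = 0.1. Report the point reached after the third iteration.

(0.296, -0.712)

∇φ = (8p + 2q, 2p + 4q)
Step 1: at (1.5, -2), ∇φ = (8, -5) → (1.5, -2) − 0.1·(8, -5) = (0.7, -1.5)
Step 2: at (0.7, -1.5), ∇φ = (2.6, -4.6) → (0.7, -1.5) − 0.1·(2.6, -4.6) = (0.44, -1.04)
Step 3: at (0.44, -1.04), ∇φ = (1.44, -3.28) → (0.44, -1.04) − 0.1·(1.44, -3.28) = (0.296, -0.712)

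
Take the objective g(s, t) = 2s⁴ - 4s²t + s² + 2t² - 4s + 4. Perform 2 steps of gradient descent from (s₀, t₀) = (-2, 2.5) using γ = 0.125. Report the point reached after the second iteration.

∇g = (8s³ - 8st + 2s - 4, -4s² + 4t)
Step 1: at (-2, 2.5), ∇g = (-32, -6) → (-2, 2.5) − 0.125·(-32, -6) = (2, 3.25)
Step 2: at (2, 3.25), ∇g = (12, -3) → (2, 3.25) − 0.125·(12, -3) = (0.5, 3.625)

(0.5, 3.625)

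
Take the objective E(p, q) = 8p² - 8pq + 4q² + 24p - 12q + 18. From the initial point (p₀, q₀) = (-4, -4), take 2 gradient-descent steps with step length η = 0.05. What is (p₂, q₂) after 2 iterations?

(-3.28, -2.88)

∇E = (16p - 8q + 24, -8p + 8q - 12)
Step 1: at (-4, -4), ∇E = (-8, -12) → (-4, -4) − 0.05·(-8, -12) = (-3.6, -3.4)
Step 2: at (-3.6, -3.4), ∇E = (-6.4, -10.4) → (-3.6, -3.4) − 0.05·(-6.4, -10.4) = (-3.28, -2.88)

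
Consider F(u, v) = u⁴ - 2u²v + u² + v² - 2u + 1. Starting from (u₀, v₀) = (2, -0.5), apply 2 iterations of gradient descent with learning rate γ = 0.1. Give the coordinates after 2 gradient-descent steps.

∇F = (4u³ - 4uv + 2u - 2, -2u² + 2v)
(u₁, v₁) = (2, -0.5) − 0.1·(38, -9) = (-1.8, 0.4)
(u₂, v₂) = (-1.8, 0.4) − 0.1·(-26.048, -5.68) = (0.8048, 0.968)

(0.8048, 0.968)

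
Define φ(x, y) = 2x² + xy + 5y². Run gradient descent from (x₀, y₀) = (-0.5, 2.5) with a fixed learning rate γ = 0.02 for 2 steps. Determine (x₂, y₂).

(-0.5094, 1.6182)

∇φ = (4x + y, x + 10y)
(x₁, y₁) = (-0.5, 2.5) − 0.02·(0.5, 24.5) = (-0.51, 2.01)
(x₂, y₂) = (-0.51, 2.01) − 0.02·(-0.03, 19.59) = (-0.5094, 1.6182)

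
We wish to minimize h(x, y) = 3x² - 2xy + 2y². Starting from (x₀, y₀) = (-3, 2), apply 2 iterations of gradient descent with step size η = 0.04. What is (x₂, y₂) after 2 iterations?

∇h = (6x - 2y, -2x + 4y)
Step 1: at (-3, 2), ∇h = (-22, 14) → (-3, 2) − 0.04·(-22, 14) = (-2.12, 1.44)
Step 2: at (-2.12, 1.44), ∇h = (-15.6, 10) → (-2.12, 1.44) − 0.04·(-15.6, 10) = (-1.496, 1.04)

(-1.496, 1.04)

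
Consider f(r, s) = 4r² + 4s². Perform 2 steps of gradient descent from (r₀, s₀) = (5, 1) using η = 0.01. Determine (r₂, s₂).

(4.232, 0.8464)

∇f = (8r, 8s)
Step 1: at (5, 1), ∇f = (40, 8) → (5, 1) − 0.01·(40, 8) = (4.6, 0.92)
Step 2: at (4.6, 0.92), ∇f = (36.8, 7.36) → (4.6, 0.92) − 0.01·(36.8, 7.36) = (4.232, 0.8464)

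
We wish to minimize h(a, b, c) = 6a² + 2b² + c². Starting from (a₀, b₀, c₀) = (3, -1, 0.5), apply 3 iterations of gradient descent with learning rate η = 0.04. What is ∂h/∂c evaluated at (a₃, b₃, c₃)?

∇h = (12a, 4b, 2c)
(a₁, b₁, c₁) = (3, -1, 0.5) − 0.04·(36, -4, 1) = (1.56, -0.84, 0.46)
(a₂, b₂, c₂) = (1.56, -0.84, 0.46) − 0.04·(18.72, -3.36, 0.92) = (0.8112, -0.7056, 0.4232)
(a₃, b₃, c₃) = (0.8112, -0.7056, 0.4232) − 0.04·(9.7344, -2.8224, 0.8464) = (0.421824, -0.592704, 0.389344)
∂h/∂c at (0.421824, -0.592704, 0.389344) = 0.778688

0.778688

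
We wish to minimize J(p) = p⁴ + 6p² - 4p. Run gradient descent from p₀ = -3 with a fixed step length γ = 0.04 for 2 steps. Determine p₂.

-2.30513408

J′(p) = 4p³ + 12p - 4
p₁ = -3 − 0.04·(-148) = 2.92
p₂ = 2.92 − 0.04·130.628352 = -2.30513408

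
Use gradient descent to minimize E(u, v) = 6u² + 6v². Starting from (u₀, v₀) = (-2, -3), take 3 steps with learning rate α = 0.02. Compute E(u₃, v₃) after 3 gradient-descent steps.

∇E = (12u, 12v)
Step 1: at (-2, -3), ∇E = (-24, -36) → (-2, -3) − 0.02·(-24, -36) = (-1.52, -2.28)
Step 2: at (-1.52, -2.28), ∇E = (-18.24, -27.36) → (-1.52, -2.28) − 0.02·(-18.24, -27.36) = (-1.1552, -1.7328)
Step 3: at (-1.1552, -1.7328), ∇E = (-13.8624, -20.7936) → (-1.1552, -1.7328) − 0.02·(-13.8624, -20.7936) = (-0.877952, -1.316928)
E(-0.877952, -1.316928) = 15.030594428928

15.030594428928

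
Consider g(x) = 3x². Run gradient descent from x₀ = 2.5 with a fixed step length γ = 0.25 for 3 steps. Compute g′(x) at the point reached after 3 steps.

g′(x) = 6x
Step 1: g′(2.5) = 15; x₁ = 2.5 − 0.25·15 = -1.25
Step 2: g′(-1.25) = -7.5; x₂ = -1.25 − 0.25·(-7.5) = 0.625
Step 3: g′(0.625) = 3.75; x₃ = 0.625 − 0.25·3.75 = -0.3125
g′(x) at (-0.3125) = -1.875

-1.875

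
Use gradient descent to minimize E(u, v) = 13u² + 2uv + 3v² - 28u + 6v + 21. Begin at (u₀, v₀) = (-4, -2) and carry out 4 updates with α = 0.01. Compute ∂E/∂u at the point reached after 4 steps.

-40.32126976

∇E = (26u + 2v - 28, 2u + 6v + 6)
Step 1: at (-4, -2), ∇E = (-136, -14) → (-4, -2) − 0.01·(-136, -14) = (-2.64, -1.86)
Step 2: at (-2.64, -1.86), ∇E = (-100.36, -10.44) → (-2.64, -1.86) − 0.01·(-100.36, -10.44) = (-1.6364, -1.7556)
Step 3: at (-1.6364, -1.7556), ∇E = (-74.0576, -7.8064) → (-1.6364, -1.7556) − 0.01·(-74.0576, -7.8064) = (-0.895824, -1.677536)
Step 4: at (-0.895824, -1.677536), ∇E = (-54.646496, -5.856864) → (-0.895824, -1.677536) − 0.01·(-54.646496, -5.856864) = (-0.34935904, -1.61896736)
∂E/∂u at (-0.34935904, -1.61896736) = -40.32126976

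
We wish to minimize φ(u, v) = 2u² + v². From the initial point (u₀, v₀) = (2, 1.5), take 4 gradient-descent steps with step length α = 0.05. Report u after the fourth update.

∇φ = (4u, 2v)
(u₁, v₁) = (2, 1.5) − 0.05·(8, 3) = (1.6, 1.35)
(u₂, v₂) = (1.6, 1.35) − 0.05·(6.4, 2.7) = (1.28, 1.215)
(u₃, v₃) = (1.28, 1.215) − 0.05·(5.12, 2.43) = (1.024, 1.0935)
(u₄, v₄) = (1.024, 1.0935) − 0.05·(4.096, 2.187) = (0.8192, 0.98415)
u = 0.8192

0.8192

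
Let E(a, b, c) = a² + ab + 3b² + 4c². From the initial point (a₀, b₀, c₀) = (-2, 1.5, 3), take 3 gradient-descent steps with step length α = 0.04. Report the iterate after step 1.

∇E = (2a + b, a + 6b, 8c)
(a₁, b₁, c₁) = (-2, 1.5, 3) − 0.04·(-2.5, 7, 24) = (-1.9, 1.22, 2.04)

(-1.9, 1.22, 2.04)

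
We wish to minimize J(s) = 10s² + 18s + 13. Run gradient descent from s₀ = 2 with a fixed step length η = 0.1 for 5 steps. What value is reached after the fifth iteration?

-3.8

J′(s) = 20s + 18
s₁ = 2 − 0.1·58 = -3.8
s₂ = -3.8 − 0.1·(-58) = 2
s₃ = 2 − 0.1·58 = -3.8
s₄ = -3.8 − 0.1·(-58) = 2
s₅ = 2 − 0.1·58 = -3.8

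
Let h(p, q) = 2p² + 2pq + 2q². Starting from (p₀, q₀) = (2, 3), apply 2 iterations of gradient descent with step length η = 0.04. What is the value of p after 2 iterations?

1.0208

∇h = (4p + 2q, 2p + 4q)
(p₁, q₁) = (2, 3) − 0.04·(14, 16) = (1.44, 2.36)
(p₂, q₂) = (1.44, 2.36) − 0.04·(10.48, 12.32) = (1.0208, 1.8672)
p = 1.0208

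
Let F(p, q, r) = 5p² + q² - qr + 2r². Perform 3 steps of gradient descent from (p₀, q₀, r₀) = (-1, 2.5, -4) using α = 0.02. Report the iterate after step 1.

∇F = (10p, 2q - r, -q + 4r)
Step 1: at (-1, 2.5, -4), ∇F = (-10, 9, -18.5) → (-1, 2.5, -4) − 0.02·(-10, 9, -18.5) = (-0.8, 2.32, -3.63)

(-0.8, 2.32, -3.63)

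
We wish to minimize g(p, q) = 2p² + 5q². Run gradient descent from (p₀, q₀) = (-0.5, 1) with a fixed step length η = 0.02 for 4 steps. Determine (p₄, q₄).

∇g = (4p, 10q)
(p₁, q₁) = (-0.5, 1) − 0.02·(-2, 10) = (-0.46, 0.8)
(p₂, q₂) = (-0.46, 0.8) − 0.02·(-1.84, 8) = (-0.4232, 0.64)
(p₃, q₃) = (-0.4232, 0.64) − 0.02·(-1.6928, 6.4) = (-0.389344, 0.512)
(p₄, q₄) = (-0.389344, 0.512) − 0.02·(-1.557376, 5.12) = (-0.35819648, 0.4096)

(-0.35819648, 0.4096)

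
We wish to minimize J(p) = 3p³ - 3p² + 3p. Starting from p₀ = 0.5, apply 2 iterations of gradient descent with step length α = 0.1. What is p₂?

0.0719375

J′(p) = 9p² - 6p + 3
Step 1: J′(0.5) = 2.25; p₁ = 0.5 − 0.1·2.25 = 0.275
Step 2: J′(0.275) = 2.030625; p₂ = 0.275 − 0.1·2.030625 = 0.0719375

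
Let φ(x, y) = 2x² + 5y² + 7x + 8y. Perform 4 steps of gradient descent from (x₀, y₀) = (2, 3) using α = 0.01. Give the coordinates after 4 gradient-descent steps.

(1.4350496, 1.69318)

∇φ = (4x + 7, 10y + 8)
(x₁, y₁) = (2, 3) − 0.01·(15, 38) = (1.85, 2.62)
(x₂, y₂) = (1.85, 2.62) − 0.01·(14.4, 34.2) = (1.706, 2.278)
(x₃, y₃) = (1.706, 2.278) − 0.01·(13.824, 30.78) = (1.56776, 1.9702)
(x₄, y₄) = (1.56776, 1.9702) − 0.01·(13.27104, 27.702) = (1.4350496, 1.69318)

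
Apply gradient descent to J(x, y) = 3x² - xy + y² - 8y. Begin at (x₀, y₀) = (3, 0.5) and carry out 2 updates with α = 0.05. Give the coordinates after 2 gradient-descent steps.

(1.5375, 1.40625)

∇J = (6x - y, -x + 2y - 8)
Step 1: at (3, 0.5), ∇J = (17.5, -10) → (3, 0.5) − 0.05·(17.5, -10) = (2.125, 1)
Step 2: at (2.125, 1), ∇J = (11.75, -8.125) → (2.125, 1) − 0.05·(11.75, -8.125) = (1.5375, 1.40625)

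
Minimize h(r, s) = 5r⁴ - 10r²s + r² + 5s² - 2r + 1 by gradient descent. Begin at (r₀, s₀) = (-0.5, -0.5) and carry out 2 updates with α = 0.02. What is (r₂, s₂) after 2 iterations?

(-0.1880444, -0.26318)

∇h = (20r³ - 20rs + 2r - 2, -10r² + 10s)
Step 1: at (-0.5, -0.5), ∇h = (-10.5, -7.5) → (-0.5, -0.5) − 0.02·(-10.5, -7.5) = (-0.29, -0.35)
Step 2: at (-0.29, -0.35), ∇h = (-5.09778, -4.341) → (-0.29, -0.35) − 0.02·(-5.09778, -4.341) = (-0.1880444, -0.26318)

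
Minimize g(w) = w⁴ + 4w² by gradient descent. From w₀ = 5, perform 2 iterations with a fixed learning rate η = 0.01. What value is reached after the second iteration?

-0.36544

g′(w) = 4w³ + 8w
Step 1: g′(5) = 540; w₁ = 5 − 0.01·540 = -0.4
Step 2: g′(-0.4) = -3.456; w₂ = -0.4 − 0.01·(-3.456) = -0.36544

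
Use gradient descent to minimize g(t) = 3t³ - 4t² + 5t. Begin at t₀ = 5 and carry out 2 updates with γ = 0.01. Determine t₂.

2.4331

g′(t) = 9t² - 8t + 5
Step 1: g′(5) = 190; t₁ = 5 − 0.01·190 = 3.1
Step 2: g′(3.1) = 66.69; t₂ = 3.1 − 0.01·66.69 = 2.4331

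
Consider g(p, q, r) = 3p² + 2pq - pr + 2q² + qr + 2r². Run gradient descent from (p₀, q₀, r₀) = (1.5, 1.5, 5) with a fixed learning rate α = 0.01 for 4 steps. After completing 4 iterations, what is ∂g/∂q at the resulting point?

10.71496482

∇g = (6p + 2q - r, 2p + 4q + r, -p + q + 4r)
(p₁, q₁, r₁) = (1.5, 1.5, 5) − 0.01·(7, 14, 20) = (1.43, 1.36, 4.8)
(p₂, q₂, r₂) = (1.43, 1.36, 4.8) − 0.01·(6.5, 13.1, 19.13) = (1.365, 1.229, 4.6087)
(p₃, q₃, r₃) = (1.365, 1.229, 4.6087) − 0.01·(6.0393, 12.2547, 18.2988) = (1.304607, 1.106453, 4.425712)
(p₄, q₄, r₄) = (1.304607, 1.106453, 4.425712) − 0.01·(5.614836, 11.460738, 17.504694) = (1.24845864, 0.99184562, 4.25066506)
∂g/∂q at (1.24845864, 0.99184562, 4.25066506) = 10.71496482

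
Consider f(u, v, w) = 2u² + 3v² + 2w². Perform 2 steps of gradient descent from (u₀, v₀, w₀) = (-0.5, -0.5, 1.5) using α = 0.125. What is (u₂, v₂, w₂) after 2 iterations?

(-0.125, -0.03125, 0.375)

∇f = (4u, 6v, 4w)
Step 1: at (-0.5, -0.5, 1.5), ∇f = (-2, -3, 6) → (-0.5, -0.5, 1.5) − 0.125·(-2, -3, 6) = (-0.25, -0.125, 0.75)
Step 2: at (-0.25, -0.125, 0.75), ∇f = (-1, -0.75, 3) → (-0.25, -0.125, 0.75) − 0.125·(-1, -0.75, 3) = (-0.125, -0.03125, 0.375)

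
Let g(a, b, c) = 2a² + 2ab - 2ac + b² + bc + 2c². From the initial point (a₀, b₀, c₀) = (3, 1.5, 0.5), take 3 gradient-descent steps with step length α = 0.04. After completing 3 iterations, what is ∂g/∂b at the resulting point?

5.145216

∇g = (4a + 2b - 2c, 2a + 2b + c, -2a + b + 4c)
Step 1: at (3, 1.5, 0.5), ∇g = (14, 9.5, -2.5) → (3, 1.5, 0.5) − 0.04·(14, 9.5, -2.5) = (2.44, 1.12, 0.6)
Step 2: at (2.44, 1.12, 0.6), ∇g = (10.8, 7.72, -1.36) → (2.44, 1.12, 0.6) − 0.04·(10.8, 7.72, -1.36) = (2.008, 0.8112, 0.6544)
Step 3: at (2.008, 0.8112, 0.6544), ∇g = (8.3456, 6.2928, -0.5872) → (2.008, 0.8112, 0.6544) − 0.04·(8.3456, 6.2928, -0.5872) = (1.674176, 0.559488, 0.677888)
∂g/∂b at (1.674176, 0.559488, 0.677888) = 5.145216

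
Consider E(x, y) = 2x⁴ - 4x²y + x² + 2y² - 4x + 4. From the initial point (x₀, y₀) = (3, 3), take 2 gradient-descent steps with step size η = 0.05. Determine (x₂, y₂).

∇E = (8x³ - 8xy + 2x - 4, -4x² + 4y)
(x₁, y₁) = (3, 3) − 0.05·(146, -24) = (-4.3, 4.2)
(x₂, y₂) = (-4.3, 4.2) − 0.05·(-504.176, -57.16) = (20.9088, 7.058)

(20.9088, 7.058)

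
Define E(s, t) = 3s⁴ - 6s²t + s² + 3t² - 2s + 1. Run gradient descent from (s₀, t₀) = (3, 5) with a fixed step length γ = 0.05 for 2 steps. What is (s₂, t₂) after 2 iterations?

∇E = (12s³ - 12st + 2s - 2, -6s² + 6t)
(s₁, t₁) = (3, 5) − 0.05·(148, -24) = (-4.4, 6.2)
(s₂, t₂) = (-4.4, 6.2) − 0.05·(-705.648, -78.96) = (30.8824, 10.148)

(30.8824, 10.148)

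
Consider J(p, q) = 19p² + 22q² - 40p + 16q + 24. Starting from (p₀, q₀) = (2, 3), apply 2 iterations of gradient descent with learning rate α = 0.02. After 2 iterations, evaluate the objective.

∇J = (38p - 40, 44q + 16)
(p₁, q₁) = (2, 3) − 0.02·(36, 148) = (1.28, 0.04)
(p₂, q₂) = (1.28, 0.04) − 0.02·(8.64, 17.76) = (1.1072, -0.3152)
J(1.1072, -0.3152) = 0.14646784

0.14646784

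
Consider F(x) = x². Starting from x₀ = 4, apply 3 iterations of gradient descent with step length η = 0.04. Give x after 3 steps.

F′(x) = 2x
Step 1: F′(4) = 8; x₁ = 4 − 0.04·8 = 3.68
Step 2: F′(3.68) = 7.36; x₂ = 3.68 − 0.04·7.36 = 3.3856
Step 3: F′(3.3856) = 6.7712; x₃ = 3.3856 − 0.04·6.7712 = 3.114752

3.114752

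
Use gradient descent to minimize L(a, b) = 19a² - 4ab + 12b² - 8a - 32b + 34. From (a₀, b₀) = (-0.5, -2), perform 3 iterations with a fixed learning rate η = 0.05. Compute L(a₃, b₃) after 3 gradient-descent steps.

∇L = (38a - 4b - 8, -4a + 24b - 32)
Step 1: at (-0.5, -2), ∇L = (-19, -78) → (-0.5, -2) − 0.05·(-19, -78) = (0.45, 1.9)
Step 2: at (0.45, 1.9), ∇L = (1.5, 11.8) → (0.45, 1.9) − 0.05·(1.5, 11.8) = (0.375, 1.31)
Step 3: at (0.375, 1.31), ∇L = (1.01, -2.06) → (0.375, 1.31) − 0.05·(1.01, -2.06) = (0.3245, 1.413)
L(0.3245, 1.413) = 10.31345875

10.31345875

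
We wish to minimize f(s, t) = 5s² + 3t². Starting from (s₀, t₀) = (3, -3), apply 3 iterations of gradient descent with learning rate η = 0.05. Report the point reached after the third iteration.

(0.375, -1.029)

∇f = (10s, 6t)
(s₁, t₁) = (3, -3) − 0.05·(30, -18) = (1.5, -2.1)
(s₂, t₂) = (1.5, -2.1) − 0.05·(15, -12.6) = (0.75, -1.47)
(s₃, t₃) = (0.75, -1.47) − 0.05·(7.5, -8.82) = (0.375, -1.029)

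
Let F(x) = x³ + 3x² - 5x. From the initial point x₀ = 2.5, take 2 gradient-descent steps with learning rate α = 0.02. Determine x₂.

1.5716625

F′(x) = 3x² + 6x - 5
x₁ = 2.5 − 0.02·28.75 = 1.925
x₂ = 1.925 − 0.02·17.666875 = 1.5716625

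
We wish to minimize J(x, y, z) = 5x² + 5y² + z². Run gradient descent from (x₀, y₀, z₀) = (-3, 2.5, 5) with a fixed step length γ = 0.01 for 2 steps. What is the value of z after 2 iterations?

∇J = (10x, 10y, 2z)
(x₁, y₁, z₁) = (-3, 2.5, 5) − 0.01·(-30, 25, 10) = (-2.7, 2.25, 4.9)
(x₂, y₂, z₂) = (-2.7, 2.25, 4.9) − 0.01·(-27, 22.5, 9.8) = (-2.43, 2.025, 4.802)
z = 4.802

4.802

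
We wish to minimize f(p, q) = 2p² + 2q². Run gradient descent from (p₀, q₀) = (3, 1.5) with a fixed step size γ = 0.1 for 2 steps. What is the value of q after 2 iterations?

0.54

∇f = (4p, 4q)
(p₁, q₁) = (3, 1.5) − 0.1·(12, 6) = (1.8, 0.9)
(p₂, q₂) = (1.8, 0.9) − 0.1·(7.2, 3.6) = (1.08, 0.54)
q = 0.54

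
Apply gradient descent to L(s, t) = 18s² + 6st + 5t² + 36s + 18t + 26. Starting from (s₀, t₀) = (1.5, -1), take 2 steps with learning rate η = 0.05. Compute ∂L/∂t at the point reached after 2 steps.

13.34

∇L = (36s + 6t + 36, 6s + 10t + 18)
Step 1: at (1.5, -1), ∇L = (84, 17) → (1.5, -1) − 0.05·(84, 17) = (-2.7, -1.85)
Step 2: at (-2.7, -1.85), ∇L = (-72.3, -16.7) → (-2.7, -1.85) − 0.05·(-72.3, -16.7) = (0.915, -1.015)
∂L/∂t at (0.915, -1.015) = 13.34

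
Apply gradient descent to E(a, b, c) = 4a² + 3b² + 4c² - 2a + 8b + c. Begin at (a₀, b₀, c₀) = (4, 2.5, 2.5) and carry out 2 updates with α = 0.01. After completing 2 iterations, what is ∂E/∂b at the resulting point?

20.3228

∇E = (8a - 2, 6b + 8, 8c + 1)
Step 1: at (4, 2.5, 2.5), ∇E = (30, 23, 21) → (4, 2.5, 2.5) − 0.01·(30, 23, 21) = (3.7, 2.27, 2.29)
Step 2: at (3.7, 2.27, 2.29), ∇E = (27.6, 21.62, 19.32) → (3.7, 2.27, 2.29) − 0.01·(27.6, 21.62, 19.32) = (3.424, 2.0538, 2.0968)
∂E/∂b at (3.424, 2.0538, 2.0968) = 20.3228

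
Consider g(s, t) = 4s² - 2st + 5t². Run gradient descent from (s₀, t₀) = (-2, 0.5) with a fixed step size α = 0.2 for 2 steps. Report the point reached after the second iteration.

∇g = (8s - 2t, -2s + 10t)
(s₁, t₁) = (-2, 0.5) − 0.2·(-17, 9) = (1.4, -1.3)
(s₂, t₂) = (1.4, -1.3) − 0.2·(13.8, -15.8) = (-1.36, 1.86)

(-1.36, 1.86)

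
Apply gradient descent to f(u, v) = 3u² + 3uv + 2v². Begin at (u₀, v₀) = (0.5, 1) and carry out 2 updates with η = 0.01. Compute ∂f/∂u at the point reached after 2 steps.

4.9935

∇f = (6u + 3v, 3u + 4v)
(u₁, v₁) = (0.5, 1) − 0.01·(6, 5.5) = (0.44, 0.945)
(u₂, v₂) = (0.44, 0.945) − 0.01·(5.475, 5.1) = (0.38525, 0.894)
∂f/∂u at (0.38525, 0.894) = 4.9935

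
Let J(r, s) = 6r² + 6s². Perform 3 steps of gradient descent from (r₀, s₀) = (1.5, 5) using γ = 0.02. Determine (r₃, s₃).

∇J = (12r, 12s)
(r₁, s₁) = (1.5, 5) − 0.02·(18, 60) = (1.14, 3.8)
(r₂, s₂) = (1.14, 3.8) − 0.02·(13.68, 45.6) = (0.8664, 2.888)
(r₃, s₃) = (0.8664, 2.888) − 0.02·(10.3968, 34.656) = (0.658464, 2.19488)

(0.658464, 2.19488)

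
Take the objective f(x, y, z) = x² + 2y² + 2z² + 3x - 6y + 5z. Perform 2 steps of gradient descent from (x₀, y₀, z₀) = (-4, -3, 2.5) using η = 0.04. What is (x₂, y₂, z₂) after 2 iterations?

∇f = (2x + 3, 4y - 6, 4z + 5)
(x₁, y₁, z₁) = (-4, -3, 2.5) − 0.04·(-5, -18, 15) = (-3.8, -2.28, 1.9)
(x₂, y₂, z₂) = (-3.8, -2.28, 1.9) − 0.04·(-4.6, -15.12, 12.6) = (-3.616, -1.6752, 1.396)

(-3.616, -1.6752, 1.396)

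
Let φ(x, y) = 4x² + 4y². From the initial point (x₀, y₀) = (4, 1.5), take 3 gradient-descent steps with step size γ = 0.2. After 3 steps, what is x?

∇φ = (8x, 8y)
Step 1: at (4, 1.5), ∇φ = (32, 12) → (4, 1.5) − 0.2·(32, 12) = (-2.4, -0.9)
Step 2: at (-2.4, -0.9), ∇φ = (-19.2, -7.2) → (-2.4, -0.9) − 0.2·(-19.2, -7.2) = (1.44, 0.54)
Step 3: at (1.44, 0.54), ∇φ = (11.52, 4.32) → (1.44, 0.54) − 0.2·(11.52, 4.32) = (-0.864, -0.324)
x = -0.864

-0.864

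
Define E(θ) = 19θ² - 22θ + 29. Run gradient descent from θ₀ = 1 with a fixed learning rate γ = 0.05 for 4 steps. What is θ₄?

E′(θ) = 38θ - 22
θ₁ = 1 − 0.05·16 = 0.2
θ₂ = 0.2 − 0.05·(-14.4) = 0.92
θ₃ = 0.92 − 0.05·12.96 = 0.272
θ₄ = 0.272 − 0.05·(-11.664) = 0.8552

0.8552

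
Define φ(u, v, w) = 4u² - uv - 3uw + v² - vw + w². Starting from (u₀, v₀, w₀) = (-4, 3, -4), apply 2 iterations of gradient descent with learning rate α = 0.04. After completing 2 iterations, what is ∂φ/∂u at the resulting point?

-9.8464

∇φ = (8u - v - 3w, -u + 2v - w, -3u - v + 2w)
Step 1: at (-4, 3, -4), ∇φ = (-23, 14, 1) → (-4, 3, -4) − 0.04·(-23, 14, 1) = (-3.08, 2.44, -4.04)
Step 2: at (-3.08, 2.44, -4.04), ∇φ = (-14.96, 12, -1.28) → (-3.08, 2.44, -4.04) − 0.04·(-14.96, 12, -1.28) = (-2.4816, 1.96, -3.9888)
∂φ/∂u at (-2.4816, 1.96, -3.9888) = -9.8464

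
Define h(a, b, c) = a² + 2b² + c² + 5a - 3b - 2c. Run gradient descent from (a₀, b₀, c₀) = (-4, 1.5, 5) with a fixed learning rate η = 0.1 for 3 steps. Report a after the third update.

∇h = (2a + 5, 4b - 3, 2c - 2)
(a₁, b₁, c₁) = (-4, 1.5, 5) − 0.1·(-3, 3, 8) = (-3.7, 1.2, 4.2)
(a₂, b₂, c₂) = (-3.7, 1.2, 4.2) − 0.1·(-2.4, 1.8, 6.4) = (-3.46, 1.02, 3.56)
(a₃, b₃, c₃) = (-3.46, 1.02, 3.56) − 0.1·(-1.92, 1.08, 5.12) = (-3.268, 0.912, 3.048)
a = -3.268

-3.268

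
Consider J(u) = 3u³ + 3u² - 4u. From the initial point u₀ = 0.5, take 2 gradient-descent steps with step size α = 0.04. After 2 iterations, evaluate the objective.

-0.926993127487

J′(u) = 9u² + 6u - 4
u₁ = 0.5 − 0.04·1.25 = 0.45
u₂ = 0.45 − 0.04·0.5225 = 0.4291
J(0.4291) = -0.926993127487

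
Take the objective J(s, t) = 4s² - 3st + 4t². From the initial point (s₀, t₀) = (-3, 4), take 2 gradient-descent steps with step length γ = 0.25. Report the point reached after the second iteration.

(-10.6875, 10.75)

∇J = (8s - 3t, -3s + 8t)
(s₁, t₁) = (-3, 4) − 0.25·(-36, 41) = (6, -6.25)
(s₂, t₂) = (6, -6.25) − 0.25·(66.75, -68) = (-10.6875, 10.75)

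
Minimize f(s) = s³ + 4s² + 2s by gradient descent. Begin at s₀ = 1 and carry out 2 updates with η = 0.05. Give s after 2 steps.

0.091625

f′(s) = 3s² + 8s + 2
s₁ = 1 − 0.05·13 = 0.35
s₂ = 0.35 − 0.05·5.1675 = 0.091625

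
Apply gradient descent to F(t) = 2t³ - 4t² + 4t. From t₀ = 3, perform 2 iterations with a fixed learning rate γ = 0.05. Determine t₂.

1.113

F′(t) = 6t² - 8t + 4
Step 1: F′(3) = 34; t₁ = 3 − 0.05·34 = 1.3
Step 2: F′(1.3) = 3.74; t₂ = 1.3 − 0.05·3.74 = 1.113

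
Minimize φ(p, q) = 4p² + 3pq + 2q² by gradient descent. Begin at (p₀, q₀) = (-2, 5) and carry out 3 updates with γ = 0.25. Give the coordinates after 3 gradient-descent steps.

(-1.609375, -0.46875)

∇φ = (8p + 3q, 3p + 4q)
Step 1: at (-2, 5), ∇φ = (-1, 14) → (-2, 5) − 0.25·(-1, 14) = (-1.75, 1.5)
Step 2: at (-1.75, 1.5), ∇φ = (-9.5, 0.75) → (-1.75, 1.5) − 0.25·(-9.5, 0.75) = (0.625, 1.3125)
Step 3: at (0.625, 1.3125), ∇φ = (8.9375, 7.125) → (0.625, 1.3125) − 0.25·(8.9375, 7.125) = (-1.609375, -0.46875)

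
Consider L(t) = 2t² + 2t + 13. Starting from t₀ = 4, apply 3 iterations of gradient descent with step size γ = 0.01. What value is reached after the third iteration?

L′(t) = 4t + 2
Step 1: L′(4) = 18; t₁ = 4 − 0.01·18 = 3.82
Step 2: L′(3.82) = 17.28; t₂ = 3.82 − 0.01·17.28 = 3.6472
Step 3: L′(3.6472) = 16.5888; t₃ = 3.6472 − 0.01·16.5888 = 3.481312

3.481312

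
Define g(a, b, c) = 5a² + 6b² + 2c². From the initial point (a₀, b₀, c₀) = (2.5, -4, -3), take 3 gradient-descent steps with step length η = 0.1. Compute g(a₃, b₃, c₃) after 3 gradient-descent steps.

0.845952

∇g = (10a, 12b, 4c)
Step 1: at (2.5, -4, -3), ∇g = (25, -48, -12) → (2.5, -4, -3) − 0.1·(25, -48, -12) = (0, 0.8, -1.8)
Step 2: at (0, 0.8, -1.8), ∇g = (0, 9.6, -7.2) → (0, 0.8, -1.8) − 0.1·(0, 9.6, -7.2) = (0, -0.16, -1.08)
Step 3: at (0, -0.16, -1.08), ∇g = (0, -1.92, -4.32) → (0, -0.16, -1.08) − 0.1·(0, -1.92, -4.32) = (0, 0.032, -0.648)
g(0, 0.032, -0.648) = 0.845952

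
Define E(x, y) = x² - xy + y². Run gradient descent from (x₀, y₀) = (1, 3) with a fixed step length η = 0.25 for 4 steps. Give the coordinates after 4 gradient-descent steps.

(0.62890625, 0.63671875)

∇E = (2x - y, -x + 2y)
Step 1: at (1, 3), ∇E = (-1, 5) → (1, 3) − 0.25·(-1, 5) = (1.25, 1.75)
Step 2: at (1.25, 1.75), ∇E = (0.75, 2.25) → (1.25, 1.75) − 0.25·(0.75, 2.25) = (1.0625, 1.1875)
Step 3: at (1.0625, 1.1875), ∇E = (0.9375, 1.3125) → (1.0625, 1.1875) − 0.25·(0.9375, 1.3125) = (0.828125, 0.859375)
Step 4: at (0.828125, 0.859375), ∇E = (0.796875, 0.890625) → (0.828125, 0.859375) − 0.25·(0.796875, 0.890625) = (0.62890625, 0.63671875)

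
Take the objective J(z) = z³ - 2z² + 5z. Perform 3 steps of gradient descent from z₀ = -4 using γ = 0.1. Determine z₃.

-865.1447227

J′(z) = 3z² - 4z + 5
z₁ = -4 − 0.1·69 = -10.9
z₂ = -10.9 − 0.1·405.03 = -51.403
z₃ = -51.403 − 0.1·8137.417227 = -865.1447227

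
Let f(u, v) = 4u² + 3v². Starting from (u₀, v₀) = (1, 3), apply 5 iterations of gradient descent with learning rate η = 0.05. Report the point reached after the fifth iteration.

∇f = (8u, 6v)
(u₁, v₁) = (1, 3) − 0.05·(8, 18) = (0.6, 2.1)
(u₂, v₂) = (0.6, 2.1) − 0.05·(4.8, 12.6) = (0.36, 1.47)
(u₃, v₃) = (0.36, 1.47) − 0.05·(2.88, 8.82) = (0.216, 1.029)
(u₄, v₄) = (0.216, 1.029) − 0.05·(1.728, 6.174) = (0.1296, 0.7203)
(u₅, v₅) = (0.1296, 0.7203) − 0.05·(1.0368, 4.3218) = (0.07776, 0.50421)

(0.07776, 0.50421)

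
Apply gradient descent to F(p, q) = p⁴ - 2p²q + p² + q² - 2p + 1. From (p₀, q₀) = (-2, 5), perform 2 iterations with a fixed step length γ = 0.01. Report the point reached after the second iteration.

∇F = (4p³ - 4pq + 2p - 2, -2p² + 2q)
(p₁, q₁) = (-2, 5) − 0.01·(2, 2) = (-2.02, 4.98)
(p₂, q₂) = (-2.02, 4.98) − 0.01·(1.228768, 1.7992) = (-2.03228768, 4.962008)

(-2.03228768, 4.962008)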